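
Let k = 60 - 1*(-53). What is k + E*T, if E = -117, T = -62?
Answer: 7367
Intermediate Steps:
k = 113 (k = 60 + 53 = 113)
k + E*T = 113 - 117*(-62) = 113 + 7254 = 7367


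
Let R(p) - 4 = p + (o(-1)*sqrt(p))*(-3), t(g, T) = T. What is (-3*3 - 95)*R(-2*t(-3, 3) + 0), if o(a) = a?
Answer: 208 - 312*I*sqrt(6) ≈ 208.0 - 764.24*I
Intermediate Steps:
R(p) = 4 + p + 3*sqrt(p) (R(p) = 4 + (p - sqrt(p)*(-3)) = 4 + (p + 3*sqrt(p)) = 4 + p + 3*sqrt(p))
(-3*3 - 95)*R(-2*t(-3, 3) + 0) = (-3*3 - 95)*(4 + (-2*3 + 0) + 3*sqrt(-2*3 + 0)) = (-9 - 95)*(4 + (-6 + 0) + 3*sqrt(-6 + 0)) = -104*(4 - 6 + 3*sqrt(-6)) = -104*(4 - 6 + 3*(I*sqrt(6))) = -104*(4 - 6 + 3*I*sqrt(6)) = -104*(-2 + 3*I*sqrt(6)) = 208 - 312*I*sqrt(6)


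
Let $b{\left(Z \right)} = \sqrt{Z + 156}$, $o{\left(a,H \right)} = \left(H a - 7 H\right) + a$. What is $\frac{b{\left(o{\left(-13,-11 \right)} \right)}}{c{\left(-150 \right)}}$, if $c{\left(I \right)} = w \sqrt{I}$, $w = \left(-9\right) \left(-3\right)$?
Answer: $- \frac{11 i \sqrt{2}}{270} \approx - 0.057616 i$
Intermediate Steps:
$o{\left(a,H \right)} = a - 7 H + H a$ ($o{\left(a,H \right)} = \left(- 7 H + H a\right) + a = a - 7 H + H a$)
$w = 27$
$b{\left(Z \right)} = \sqrt{156 + Z}$
$c{\left(I \right)} = 27 \sqrt{I}$
$\frac{b{\left(o{\left(-13,-11 \right)} \right)}}{c{\left(-150 \right)}} = \frac{\sqrt{156 - -207}}{27 \sqrt{-150}} = \frac{\sqrt{156 + \left(-13 + 77 + 143\right)}}{27 \cdot 5 i \sqrt{6}} = \frac{\sqrt{156 + 207}}{135 i \sqrt{6}} = \sqrt{363} \left(- \frac{i \sqrt{6}}{810}\right) = 11 \sqrt{3} \left(- \frac{i \sqrt{6}}{810}\right) = - \frac{11 i \sqrt{2}}{270}$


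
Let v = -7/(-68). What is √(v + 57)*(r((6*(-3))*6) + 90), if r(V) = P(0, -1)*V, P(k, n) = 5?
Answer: -225*√66011/17 ≈ -3400.5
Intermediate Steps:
v = 7/68 (v = -7*(-1/68) = 7/68 ≈ 0.10294)
r(V) = 5*V
√(v + 57)*(r((6*(-3))*6) + 90) = √(7/68 + 57)*(5*((6*(-3))*6) + 90) = √(3883/68)*(5*(-18*6) + 90) = (√66011/34)*(5*(-108) + 90) = (√66011/34)*(-540 + 90) = (√66011/34)*(-450) = -225*√66011/17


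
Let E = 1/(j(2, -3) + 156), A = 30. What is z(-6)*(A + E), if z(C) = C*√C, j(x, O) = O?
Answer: -9182*I*√6/51 ≈ -441.0*I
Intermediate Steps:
z(C) = C^(3/2)
E = 1/153 (E = 1/(-3 + 156) = 1/153 ≈ 0.0065359)
z(-6)*(A + E) = (-6)^(3/2)*(30 + 1/153) = -6*I*√6*(4591/153) = -9182*I*√6/51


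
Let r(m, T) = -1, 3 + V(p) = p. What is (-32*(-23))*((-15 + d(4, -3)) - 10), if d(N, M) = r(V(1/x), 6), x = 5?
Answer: -19136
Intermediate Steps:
V(p) = -3 + p
d(N, M) = -1
(-32*(-23))*((-15 + d(4, -3)) - 10) = (-32*(-23))*((-15 - 1) - 10) = 736*(-16 - 10) = 736*(-26) = -19136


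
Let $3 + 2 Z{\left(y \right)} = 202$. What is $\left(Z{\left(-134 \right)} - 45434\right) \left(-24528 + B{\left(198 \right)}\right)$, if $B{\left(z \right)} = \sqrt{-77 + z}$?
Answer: $\frac{2222931873}{2} \approx 1.1115 \cdot 10^{9}$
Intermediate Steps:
$Z{\left(y \right)} = \frac{199}{2}$ ($Z{\left(y \right)} = - \frac{3}{2} + \frac{1}{2} \cdot 202 = - \frac{3}{2} + 101 = \frac{199}{2}$)
$\left(Z{\left(-134 \right)} - 45434\right) \left(-24528 + B{\left(198 \right)}\right) = \left(\frac{199}{2} - 45434\right) \left(-24528 + \sqrt{-77 + 198}\right) = - \frac{90669 \left(-24528 + \sqrt{121}\right)}{2} = - \frac{90669 \left(-24528 + 11\right)}{2} = \left(- \frac{90669}{2}\right) \left(-24517\right) = \frac{2222931873}{2}$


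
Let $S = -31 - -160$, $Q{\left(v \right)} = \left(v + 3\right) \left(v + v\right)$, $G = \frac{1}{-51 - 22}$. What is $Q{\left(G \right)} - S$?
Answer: $- \frac{687877}{5329} \approx -129.08$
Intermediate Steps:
$G = - \frac{1}{73}$ ($G = \frac{1}{-73} = - \frac{1}{73} \approx -0.013699$)
$Q{\left(v \right)} = 2 v \left(3 + v\right)$ ($Q{\left(v \right)} = \left(3 + v\right) 2 v = 2 v \left(3 + v\right)$)
$S = 129$ ($S = -31 + 160 = 129$)
$Q{\left(G \right)} - S = 2 \left(- \frac{1}{73}\right) \left(3 - \frac{1}{73}\right) - 129 = 2 \left(- \frac{1}{73}\right) \frac{218}{73} - 129 = - \frac{436}{5329} - 129 = - \frac{687877}{5329}$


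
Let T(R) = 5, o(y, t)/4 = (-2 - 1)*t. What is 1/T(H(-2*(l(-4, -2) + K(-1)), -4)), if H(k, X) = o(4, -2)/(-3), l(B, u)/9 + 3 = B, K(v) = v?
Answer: ⅕ ≈ 0.20000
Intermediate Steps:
l(B, u) = -27 + 9*B
o(y, t) = -12*t (o(y, t) = 4*((-2 - 1)*t) = 4*(-3*t) = -12*t)
H(k, X) = -8 (H(k, X) = -12*(-2)/(-3) = 24*(-⅓) = -8)
1/T(H(-2*(l(-4, -2) + K(-1)), -4)) = 1/5 = ⅕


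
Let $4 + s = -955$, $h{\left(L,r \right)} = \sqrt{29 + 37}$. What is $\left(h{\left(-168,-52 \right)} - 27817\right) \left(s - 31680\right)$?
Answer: $907919063 - 32639 \sqrt{66} \approx 9.0765 \cdot 10^{8}$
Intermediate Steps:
$h{\left(L,r \right)} = \sqrt{66}$
$s = -959$ ($s = -4 - 955 = -959$)
$\left(h{\left(-168,-52 \right)} - 27817\right) \left(s - 31680\right) = \left(\sqrt{66} - 27817\right) \left(-959 - 31680\right) = \left(-27817 + \sqrt{66}\right) \left(-32639\right) = 907919063 - 32639 \sqrt{66}$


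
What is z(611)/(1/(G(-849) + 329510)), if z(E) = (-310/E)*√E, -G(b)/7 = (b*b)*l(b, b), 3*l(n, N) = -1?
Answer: -623527490*√611/611 ≈ -2.5225e+7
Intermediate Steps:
l(n, N) = -⅓ (l(n, N) = (⅓)*(-1) = -⅓)
G(b) = 7*b²/3 (G(b) = -7*b*b*(-1)/3 = -7*b²*(-1)/3 = -(-7)*b²/3 = 7*b²/3)
z(E) = -310/√E
z(611)/(1/(G(-849) + 329510)) = (-310*√611/611)/(1/((7/3)*(-849)² + 329510)) = (-310*√611/611)/(1/((7/3)*720801 + 329510)) = (-310*√611/611)/(1/(1681869 + 329510)) = (-310*√611/611)/(1/2011379) = -310*√611/611*2011379 = -623527490*√611/611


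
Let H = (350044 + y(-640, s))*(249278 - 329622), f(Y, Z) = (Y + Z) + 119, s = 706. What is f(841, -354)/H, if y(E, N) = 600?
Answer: -303/14086070768 ≈ -2.1511e-8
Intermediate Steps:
f(Y, Z) = 119 + Y + Z
H = -28172141536 (H = (350044 + 600)*(249278 - 329622) = 350644*(-80344) = -28172141536)
f(841, -354)/H = (119 + 841 - 354)/(-28172141536) = 606*(-1/28172141536) = -303/14086070768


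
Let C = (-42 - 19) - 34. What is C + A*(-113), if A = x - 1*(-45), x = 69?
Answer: -12977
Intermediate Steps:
C = -95 (C = -61 - 34 = -95)
A = 114 (A = 69 - 1*(-45) = 69 + 45 = 114)
C + A*(-113) = -95 + 114*(-113) = -95 - 12882 = -12977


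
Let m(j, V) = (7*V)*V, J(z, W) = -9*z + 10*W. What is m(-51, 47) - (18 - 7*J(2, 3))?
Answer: 15529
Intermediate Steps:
m(j, V) = 7*V²
m(-51, 47) - (18 - 7*J(2, 3)) = 7*47² - (18 - 7*(-9*2 + 10*3)) = 7*2209 - (18 - 7*(-18 + 30)) = 15463 - (18 - 7*12) = 15463 - (18 - 84) = 15463 - 1*(-66) = 15463 + 66 = 15529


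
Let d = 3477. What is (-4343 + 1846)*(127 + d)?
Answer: -8999188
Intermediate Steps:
(-4343 + 1846)*(127 + d) = (-4343 + 1846)*(127 + 3477) = -2497*3604 = -8999188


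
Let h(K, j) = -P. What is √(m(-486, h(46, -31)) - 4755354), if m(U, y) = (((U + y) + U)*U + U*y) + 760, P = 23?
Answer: I*√4259846 ≈ 2063.9*I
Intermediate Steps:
h(K, j) = -23 (h(K, j) = -1*23 = -23)
m(U, y) = 760 + U*y + U*(y + 2*U) (m(U, y) = ((y + 2*U)*U + U*y) + 760 = (U*(y + 2*U) + U*y) + 760 = (U*y + U*(y + 2*U)) + 760 = 760 + U*y + U*(y + 2*U))
√(m(-486, h(46, -31)) - 4755354) = √((760 + 2*(-486)² + 2*(-486)*(-23)) - 4755354) = √((760 + 2*236196 + 22356) - 4755354) = √((760 + 472392 + 22356) - 4755354) = √(495508 - 4755354) = √(-4259846) = I*√4259846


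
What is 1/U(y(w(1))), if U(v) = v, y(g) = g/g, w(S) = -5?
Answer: 1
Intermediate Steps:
y(g) = 1
1/U(y(w(1))) = 1/1 = 1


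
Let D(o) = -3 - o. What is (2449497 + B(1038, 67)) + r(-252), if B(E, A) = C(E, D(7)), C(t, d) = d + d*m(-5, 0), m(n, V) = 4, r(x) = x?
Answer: 2449195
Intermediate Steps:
C(t, d) = 5*d (C(t, d) = d + d*4 = d + 4*d = 5*d)
B(E, A) = -50 (B(E, A) = 5*(-3 - 1*7) = 5*(-3 - 7) = 5*(-10) = -50)
(2449497 + B(1038, 67)) + r(-252) = (2449497 - 50) - 252 = 2449447 - 252 = 2449195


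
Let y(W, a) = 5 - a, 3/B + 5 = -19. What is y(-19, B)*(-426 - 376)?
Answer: -16441/4 ≈ -4110.3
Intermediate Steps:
B = -⅛ (B = 3/(-5 - 19) = 3/(-24) = 3*(-1/24) = -⅛ ≈ -0.12500)
y(-19, B)*(-426 - 376) = (5 - 1*(-⅛))*(-426 - 376) = (5 + ⅛)*(-802) = (41/8)*(-802) = -16441/4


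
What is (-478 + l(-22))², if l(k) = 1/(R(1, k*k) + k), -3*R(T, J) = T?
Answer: 1025856841/4489 ≈ 2.2853e+5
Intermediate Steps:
R(T, J) = -T/3
l(k) = 1/(-⅓ + k) (l(k) = 1/(-⅓*1 + k) = 1/(-⅓ + k))
(-478 + l(-22))² = (-478 + 3/(-1 + 3*(-22)))² = (-478 + 3/(-1 - 66))² = (-478 + 3/(-67))² = (-478 + 3*(-1/67))² = (-478 - 3/67)² = (-32029/67)² = 1025856841/4489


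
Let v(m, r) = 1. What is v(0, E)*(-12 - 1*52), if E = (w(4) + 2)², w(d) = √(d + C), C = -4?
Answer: -64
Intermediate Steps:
w(d) = √(-4 + d) (w(d) = √(d - 4) = √(-4 + d))
E = 4 (E = (√(-4 + 4) + 2)² = (√0 + 2)² = (0 + 2)² = 2² = 4)
v(0, E)*(-12 - 1*52) = 1*(-12 - 1*52) = 1*(-12 - 52) = 1*(-64) = -64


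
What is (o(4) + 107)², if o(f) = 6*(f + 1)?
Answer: 18769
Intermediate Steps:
o(f) = 6 + 6*f (o(f) = 6*(1 + f) = 6 + 6*f)
(o(4) + 107)² = ((6 + 6*4) + 107)² = ((6 + 24) + 107)² = (30 + 107)² = 137² = 18769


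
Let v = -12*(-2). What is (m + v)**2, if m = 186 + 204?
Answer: 171396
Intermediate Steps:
v = 24
m = 390
(m + v)**2 = (390 + 24)**2 = 414**2 = 171396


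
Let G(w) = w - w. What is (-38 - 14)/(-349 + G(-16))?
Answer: 52/349 ≈ 0.14900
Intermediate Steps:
G(w) = 0
(-38 - 14)/(-349 + G(-16)) = (-38 - 14)/(-349 + 0) = -52/(-349) = -52*(-1/349) = 52/349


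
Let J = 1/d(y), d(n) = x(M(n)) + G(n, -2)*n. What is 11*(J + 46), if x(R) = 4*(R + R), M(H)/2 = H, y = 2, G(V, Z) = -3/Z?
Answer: 17721/35 ≈ 506.31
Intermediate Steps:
M(H) = 2*H
x(R) = 8*R (x(R) = 4*(2*R) = 8*R)
d(n) = 35*n/2 (d(n) = 8*(2*n) + (-3/(-2))*n = 16*n + (-3*(-½))*n = 16*n + 3*n/2 = 35*n/2)
J = 1/35 (J = 1/((35/2)*2) = 1/35 ≈ 0.028571)
11*(J + 46) = 11*(1/35 + 46) = 11*(1611/35) = 17721/35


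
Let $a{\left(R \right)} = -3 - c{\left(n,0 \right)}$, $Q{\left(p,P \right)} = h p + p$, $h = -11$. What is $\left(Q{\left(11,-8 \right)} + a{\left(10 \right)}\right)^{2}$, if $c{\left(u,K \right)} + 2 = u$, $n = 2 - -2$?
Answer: $13225$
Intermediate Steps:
$Q{\left(p,P \right)} = - 10 p$ ($Q{\left(p,P \right)} = - 11 p + p = - 10 p$)
$n = 4$ ($n = 2 + 2 = 4$)
$c{\left(u,K \right)} = -2 + u$
$a{\left(R \right)} = -5$ ($a{\left(R \right)} = -3 - \left(-2 + 4\right) = -3 - 2 = -5$)
$\left(Q{\left(11,-8 \right)} + a{\left(10 \right)}\right)^{2} = \left(\left(-10\right) 11 - 5\right)^{2} = \left(-110 - 5\right)^{2} = \left(-115\right)^{2} = 13225$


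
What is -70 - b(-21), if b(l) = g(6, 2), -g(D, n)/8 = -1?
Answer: -78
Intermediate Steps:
g(D, n) = 8 (g(D, n) = -8*(-1) = 8)
b(l) = 8
-70 - b(-21) = -70 - 1*8 = -70 - 8 = -78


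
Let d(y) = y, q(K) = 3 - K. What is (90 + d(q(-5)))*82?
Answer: 8036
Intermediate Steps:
(90 + d(q(-5)))*82 = (90 + (3 - 1*(-5)))*82 = (90 + (3 + 5))*82 = (90 + 8)*82 = 98*82 = 8036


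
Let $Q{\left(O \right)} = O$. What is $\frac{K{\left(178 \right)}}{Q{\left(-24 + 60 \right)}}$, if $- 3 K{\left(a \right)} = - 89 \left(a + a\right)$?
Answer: $\frac{7921}{27} \approx 293.37$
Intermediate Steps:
$K{\left(a \right)} = \frac{178 a}{3}$ ($K{\left(a \right)} = - \frac{\left(-89\right) \left(a + a\right)}{3} = - \frac{\left(-89\right) 2 a}{3} = - \frac{\left(-178\right) a}{3} = \frac{178 a}{3}$)
$\frac{K{\left(178 \right)}}{Q{\left(-24 + 60 \right)}} = \frac{\frac{178}{3} \cdot 178}{-24 + 60} = \frac{31684}{3 \cdot 36} = \frac{31684}{3} \cdot \frac{1}{36} = \frac{7921}{27}$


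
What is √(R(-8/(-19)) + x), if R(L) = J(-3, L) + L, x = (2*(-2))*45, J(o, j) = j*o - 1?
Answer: I*√65645/19 ≈ 13.485*I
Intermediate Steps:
J(o, j) = -1 + j*o
x = -180 (x = -4*45 = -180)
R(L) = -1 - 2*L (R(L) = (-1 + L*(-3)) + L = (-1 - 3*L) + L = -1 - 2*L)
√(R(-8/(-19)) + x) = √((-1 - (-16)/(-19)) - 180) = √((-1 - (-16)*(-1)/19) - 180) = √((-1 - 2*8/19) - 180) = √((-1 - 16/19) - 180) = √(-35/19 - 180) = √(-3455/19) = I*√65645/19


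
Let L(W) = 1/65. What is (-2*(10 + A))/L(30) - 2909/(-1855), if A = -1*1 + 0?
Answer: -2167441/1855 ≈ -1168.4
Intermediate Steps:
A = -1 (A = -1 + 0 = -1)
L(W) = 1/65
(-2*(10 + A))/L(30) - 2909/(-1855) = (-2*(10 - 1))/(1/65) - 2909/(-1855) = -2*9*65 - 2909*(-1/1855) = -18*65 + 2909/1855 = -1170 + 2909/1855 = -2167441/1855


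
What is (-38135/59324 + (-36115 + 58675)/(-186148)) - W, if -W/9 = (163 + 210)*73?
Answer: 676552739204413/2760760988 ≈ 2.4506e+5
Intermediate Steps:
W = -245061 (W = -9*(163 + 210)*73 = -3357*73 = -9*27229 = -245061)
(-38135/59324 + (-36115 + 58675)/(-186148)) - W = (-38135/59324 + (-36115 + 58675)/(-186148)) - 1*(-245061) = (-38135*1/59324 + 22560*(-1/186148)) + 245061 = (-38135/59324 - 5640/46537) + 245061 = -2109275855/2760760988 + 245061 = 676552739204413/2760760988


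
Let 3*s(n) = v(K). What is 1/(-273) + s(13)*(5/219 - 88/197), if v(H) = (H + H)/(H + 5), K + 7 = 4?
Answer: 549912/1308671 ≈ 0.42021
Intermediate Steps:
K = -3 (K = -7 + 4 = -3)
v(H) = 2*H/(5 + H) (v(H) = (2*H)/(5 + H) = 2*H/(5 + H))
s(n) = -1 (s(n) = (2*(-3)/(5 - 3))/3 = (2*(-3)/2)/3 = (2*(-3)*(½))/3 = (⅓)*(-3) = -1)
1/(-273) + s(13)*(5/219 - 88/197) = 1/(-273) - (5/219 - 88/197) = -1/273 - (5*(1/219) - 88*1/197) = -1/273 - (5/219 - 88/197) = -1/273 - 1*(-18287/43143) = -1/273 + 18287/43143 = 549912/1308671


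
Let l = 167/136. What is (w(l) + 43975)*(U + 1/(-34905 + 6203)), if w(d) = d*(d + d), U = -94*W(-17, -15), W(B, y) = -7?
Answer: 7681065730215435/265436096 ≈ 2.8938e+7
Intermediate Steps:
U = 658 (U = -94*(-7) = 658)
l = 167/136 (l = 167*(1/136) = 167/136 ≈ 1.2279)
w(d) = 2*d**2 (w(d) = d*(2*d) = 2*d**2)
(w(l) + 43975)*(U + 1/(-34905 + 6203)) = (2*(167/136)**2 + 43975)*(658 + 1/(-34905 + 6203)) = (2*(27889/18496) + 43975)*(658 + 1/(-28702)) = (27889/9248 + 43975)*(658 - 1/28702) = (406708689/9248)*(18885915/28702) = 7681065730215435/265436096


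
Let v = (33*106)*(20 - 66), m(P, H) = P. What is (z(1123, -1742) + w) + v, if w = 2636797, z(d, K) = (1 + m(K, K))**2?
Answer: 5506970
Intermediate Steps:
z(d, K) = (1 + K)**2
v = -160908 (v = 3498*(-46) = -160908)
(z(1123, -1742) + w) + v = ((1 - 1742)**2 + 2636797) - 160908 = ((-1741)**2 + 2636797) - 160908 = (3031081 + 2636797) - 160908 = 5667878 - 160908 = 5506970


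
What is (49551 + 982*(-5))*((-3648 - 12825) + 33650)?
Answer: 766798457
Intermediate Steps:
(49551 + 982*(-5))*((-3648 - 12825) + 33650) = (49551 - 4910)*(-16473 + 33650) = 44641*17177 = 766798457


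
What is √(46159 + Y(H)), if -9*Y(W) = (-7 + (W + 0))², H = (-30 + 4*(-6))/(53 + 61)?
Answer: √149950427/57 ≈ 214.83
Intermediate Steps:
H = -9/19 (H = (-30 - 24)/114 = -54*1/114 = -9/19 ≈ -0.47368)
Y(W) = -(-7 + W)²/9 (Y(W) = -(-7 + (W + 0))²/9 = -(-7 + W)²/9)
√(46159 + Y(H)) = √(46159 - (-7 - 9/19)²/9) = √(46159 - (-142/19)²/9) = √(46159 - ⅑*20164/361) = √(46159 - 20164/3249) = √(149950427/3249) = √149950427/57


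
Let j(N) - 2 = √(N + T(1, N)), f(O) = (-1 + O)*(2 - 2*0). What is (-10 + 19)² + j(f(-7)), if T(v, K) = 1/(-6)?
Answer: 83 + I*√582/6 ≈ 83.0 + 4.0208*I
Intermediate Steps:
T(v, K) = -⅙
f(O) = -2 + 2*O (f(O) = (-1 + O)*(2 + 0) = (-1 + O)*2 = -2 + 2*O)
j(N) = 2 + √(-⅙ + N) (j(N) = 2 + √(N - ⅙) = 2 + √(-⅙ + N))
(-10 + 19)² + j(f(-7)) = (-10 + 19)² + (2 + √(-6 + 36*(-2 + 2*(-7)))/6) = 9² + (2 + √(-6 + 36*(-2 - 14))/6) = 81 + (2 + √(-6 + 36*(-16))/6) = 81 + (2 + √(-6 - 576)/6) = 81 + (2 + √(-582)/6) = 81 + (2 + (I*√582)/6) = 81 + (2 + I*√582/6) = 83 + I*√582/6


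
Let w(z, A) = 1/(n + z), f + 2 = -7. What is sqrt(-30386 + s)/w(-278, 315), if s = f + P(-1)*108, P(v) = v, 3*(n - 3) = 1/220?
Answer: -181499*I*sqrt(30503)/660 ≈ -48029.0*I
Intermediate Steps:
n = 1981/660 (n = 3 + (1/3)/220 = 3 + (1/3)*(1/220) = 3 + 1/660 = 1981/660 ≈ 3.0015)
f = -9 (f = -2 - 7 = -9)
w(z, A) = 1/(1981/660 + z)
s = -117 (s = -9 - 1*108 = -9 - 108 = -117)
sqrt(-30386 + s)/w(-278, 315) = sqrt(-30386 - 117)/((660/(1981 + 660*(-278)))) = sqrt(-30503)/((660/(1981 - 183480))) = (I*sqrt(30503))/((660/(-181499))) = (I*sqrt(30503))/((660*(-1/181499))) = (I*sqrt(30503))/(-660/181499) = (I*sqrt(30503))*(-181499/660) = -181499*I*sqrt(30503)/660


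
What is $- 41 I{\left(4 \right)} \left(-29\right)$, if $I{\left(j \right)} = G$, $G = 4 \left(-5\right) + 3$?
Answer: $-20213$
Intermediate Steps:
$G = -17$ ($G = -20 + 3 = -17$)
$I{\left(j \right)} = -17$
$- 41 I{\left(4 \right)} \left(-29\right) = \left(-41\right) \left(-17\right) \left(-29\right) = 697 \left(-29\right) = -20213$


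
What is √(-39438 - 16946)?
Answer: 8*I*√881 ≈ 237.45*I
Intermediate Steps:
√(-39438 - 16946) = √(-56384) = 8*I*√881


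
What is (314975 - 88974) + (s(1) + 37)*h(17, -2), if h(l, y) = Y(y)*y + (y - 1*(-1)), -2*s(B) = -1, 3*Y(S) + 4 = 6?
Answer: 451827/2 ≈ 2.2591e+5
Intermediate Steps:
Y(S) = ⅔ (Y(S) = -4/3 + (⅓)*6 = -4/3 + 2 = ⅔)
s(B) = ½ (s(B) = -½*(-1) = ½)
h(l, y) = 1 + 5*y/3 (h(l, y) = 2*y/3 + (y - 1*(-1)) = 2*y/3 + (y + 1) = 2*y/3 + (1 + y) = 1 + 5*y/3)
(314975 - 88974) + (s(1) + 37)*h(17, -2) = (314975 - 88974) + (½ + 37)*(1 + (5/3)*(-2)) = 226001 + 75*(1 - 10/3)/2 = 226001 + (75/2)*(-7/3) = 226001 - 175/2 = 451827/2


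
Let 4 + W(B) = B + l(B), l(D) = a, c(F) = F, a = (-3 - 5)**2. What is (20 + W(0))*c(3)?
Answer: 240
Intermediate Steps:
a = 64 (a = (-8)**2 = 64)
l(D) = 64
W(B) = 60 + B (W(B) = -4 + (B + 64) = -4 + (64 + B) = 60 + B)
(20 + W(0))*c(3) = (20 + (60 + 0))*3 = (20 + 60)*3 = 80*3 = 240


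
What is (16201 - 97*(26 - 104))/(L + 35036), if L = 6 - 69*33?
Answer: 23767/32765 ≈ 0.72538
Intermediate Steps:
L = -2271 (L = 6 - 2277 = -2271)
(16201 - 97*(26 - 104))/(L + 35036) = (16201 - 97*(26 - 104))/(-2271 + 35036) = (16201 - 97*(-78))/32765 = (16201 + 7566)*(1/32765) = 23767*(1/32765) = 23767/32765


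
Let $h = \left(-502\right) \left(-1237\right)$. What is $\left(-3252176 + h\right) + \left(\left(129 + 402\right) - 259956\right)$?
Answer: $-2890627$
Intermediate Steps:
$h = 620974$
$\left(-3252176 + h\right) + \left(\left(129 + 402\right) - 259956\right) = \left(-3252176 + 620974\right) + \left(\left(129 + 402\right) - 259956\right) = -2631202 + \left(531 - 259956\right) = -2631202 - 259425 = -2890627$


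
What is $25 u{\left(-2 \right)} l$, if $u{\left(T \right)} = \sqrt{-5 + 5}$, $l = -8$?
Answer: $0$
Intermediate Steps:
$u{\left(T \right)} = 0$ ($u{\left(T \right)} = \sqrt{0} = 0$)
$25 u{\left(-2 \right)} l = 25 \cdot 0 \left(-8\right) = 0 \left(-8\right) = 0$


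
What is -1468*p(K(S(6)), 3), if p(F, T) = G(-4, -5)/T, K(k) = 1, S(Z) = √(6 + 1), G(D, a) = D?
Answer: 5872/3 ≈ 1957.3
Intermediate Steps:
S(Z) = √7
p(F, T) = -4/T
-1468*p(K(S(6)), 3) = -(-5872)/3 = -1468*(-4/3) = 5872/3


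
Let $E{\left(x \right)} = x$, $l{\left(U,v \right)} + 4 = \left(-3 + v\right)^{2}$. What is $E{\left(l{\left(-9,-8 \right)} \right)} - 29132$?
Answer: $-29015$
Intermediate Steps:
$l{\left(U,v \right)} = -4 + \left(-3 + v\right)^{2}$
$E{\left(l{\left(-9,-8 \right)} \right)} - 29132 = \left(-4 + \left(-3 - 8\right)^{2}\right) - 29132 = \left(-4 + \left(-11\right)^{2}\right) - 29132 = \left(-4 + 121\right) - 29132 = 117 - 29132 = -29015$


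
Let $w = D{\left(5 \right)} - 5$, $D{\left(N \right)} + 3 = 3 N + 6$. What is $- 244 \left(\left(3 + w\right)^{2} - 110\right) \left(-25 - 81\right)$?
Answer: $3776144$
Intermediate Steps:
$D{\left(N \right)} = 3 + 3 N$ ($D{\left(N \right)} = -3 + \left(3 N + 6\right) = -3 + \left(6 + 3 N\right) = 3 + 3 N$)
$w = 13$ ($w = \left(3 + 3 \cdot 5\right) - 5 = \left(3 + 15\right) - 5 = 18 - 5 = 13$)
$- 244 \left(\left(3 + w\right)^{2} - 110\right) \left(-25 - 81\right) = - 244 \left(\left(3 + 13\right)^{2} - 110\right) \left(-25 - 81\right) = - 244 \left(16^{2} - 110\right) \left(-106\right) = - 244 \left(256 - 110\right) \left(-106\right) = - 244 \cdot 146 \left(-106\right) = \left(-244\right) \left(-15476\right) = 3776144$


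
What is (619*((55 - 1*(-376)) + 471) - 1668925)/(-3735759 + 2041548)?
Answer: 1110587/1694211 ≈ 0.65552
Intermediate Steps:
(619*((55 - 1*(-376)) + 471) - 1668925)/(-3735759 + 2041548) = (619*((55 + 376) + 471) - 1668925)/(-1694211) = (619*(431 + 471) - 1668925)*(-1/1694211) = (619*902 - 1668925)*(-1/1694211) = (558338 - 1668925)*(-1/1694211) = -1110587*(-1/1694211) = 1110587/1694211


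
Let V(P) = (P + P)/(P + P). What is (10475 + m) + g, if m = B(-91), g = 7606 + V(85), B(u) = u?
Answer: 17991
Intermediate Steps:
V(P) = 1 (V(P) = (2*P)/((2*P)) = (2*P)*(1/(2*P)) = 1)
g = 7607 (g = 7606 + 1 = 7607)
m = -91
(10475 + m) + g = (10475 - 91) + 7607 = 10384 + 7607 = 17991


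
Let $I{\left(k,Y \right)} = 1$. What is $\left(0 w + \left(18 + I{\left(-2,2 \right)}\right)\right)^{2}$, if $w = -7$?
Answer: $361$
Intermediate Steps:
$\left(0 w + \left(18 + I{\left(-2,2 \right)}\right)\right)^{2} = \left(0 \left(-7\right) + \left(18 + 1\right)\right)^{2} = \left(0 + 19\right)^{2} = 19^{2} = 361$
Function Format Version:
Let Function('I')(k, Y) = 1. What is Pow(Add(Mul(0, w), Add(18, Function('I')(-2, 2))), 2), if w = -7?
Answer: 361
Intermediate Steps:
Pow(Add(Mul(0, w), Add(18, Function('I')(-2, 2))), 2) = Pow(Add(Mul(0, -7), Add(18, 1)), 2) = Pow(Add(0, 19), 2) = Pow(19, 2) = 361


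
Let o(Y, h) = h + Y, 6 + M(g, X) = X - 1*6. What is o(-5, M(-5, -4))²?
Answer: 441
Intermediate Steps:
M(g, X) = -12 + X (M(g, X) = -6 + (X - 1*6) = -6 + (X - 6) = -6 + (-6 + X) = -12 + X)
o(Y, h) = Y + h
o(-5, M(-5, -4))² = (-5 + (-12 - 4))² = (-5 - 16)² = (-21)² = 441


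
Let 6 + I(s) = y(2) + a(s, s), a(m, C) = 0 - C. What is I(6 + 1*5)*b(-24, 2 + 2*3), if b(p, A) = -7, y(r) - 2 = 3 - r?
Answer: 98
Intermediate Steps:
y(r) = 5 - r (y(r) = 2 + (3 - r) = 5 - r)
a(m, C) = -C
I(s) = -3 - s (I(s) = -6 + ((5 - 1*2) - s) = -6 + ((5 - 2) - s) = -6 + (3 - s) = -3 - s)
I(6 + 1*5)*b(-24, 2 + 2*3) = (-3 - (6 + 1*5))*(-7) = (-3 - (6 + 5))*(-7) = (-3 - 1*11)*(-7) = (-3 - 11)*(-7) = -14*(-7) = 98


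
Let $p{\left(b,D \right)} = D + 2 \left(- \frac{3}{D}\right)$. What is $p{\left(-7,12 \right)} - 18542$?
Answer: $- \frac{37061}{2} \approx -18531.0$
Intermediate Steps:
$p{\left(b,D \right)} = D - \frac{6}{D}$
$p{\left(-7,12 \right)} - 18542 = \left(12 - \frac{6}{12}\right) - 18542 = \left(12 - \frac{1}{2}\right) - 18542 = \frac{23}{2} - 18542 = - \frac{37061}{2}$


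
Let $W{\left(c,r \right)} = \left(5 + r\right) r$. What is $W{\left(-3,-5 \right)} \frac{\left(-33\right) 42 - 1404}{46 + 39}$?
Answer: $0$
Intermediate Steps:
$W{\left(c,r \right)} = r \left(5 + r\right)$
$W{\left(-3,-5 \right)} \frac{\left(-33\right) 42 - 1404}{46 + 39} = - 5 \left(5 - 5\right) \frac{\left(-33\right) 42 - 1404}{46 + 39} = \left(-5\right) 0 \frac{-1386 - 1404}{85} = 0 \left(\left(-2790\right) \frac{1}{85}\right) = 0 \left(- \frac{558}{17}\right) = 0$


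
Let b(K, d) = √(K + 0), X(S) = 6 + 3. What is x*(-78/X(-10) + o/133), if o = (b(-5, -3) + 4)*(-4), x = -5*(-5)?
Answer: -87650/399 - 100*I*√5/133 ≈ -219.67 - 1.6813*I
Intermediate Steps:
x = 25
X(S) = 9
b(K, d) = √K
o = -16 - 4*I*√5 (o = (√(-5) + 4)*(-4) = (I*√5 + 4)*(-4) = (4 + I*√5)*(-4) = -16 - 4*I*√5 ≈ -16.0 - 8.9443*I)
x*(-78/X(-10) + o/133) = 25*(-78/9 + (-16 - 4*I*√5)/133) = 25*(-78*⅑ + (-16 - 4*I*√5)*(1/133)) = 25*(-26/3 + (-16/133 - 4*I*√5/133)) = 25*(-3506/399 - 4*I*√5/133) = -87650/399 - 100*I*√5/133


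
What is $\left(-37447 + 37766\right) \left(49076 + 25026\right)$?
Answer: $23638538$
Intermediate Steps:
$\left(-37447 + 37766\right) \left(49076 + 25026\right) = 319 \cdot 74102 = 23638538$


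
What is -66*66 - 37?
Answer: -4393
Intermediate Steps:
-66*66 - 37 = -4356 - 37 = -4393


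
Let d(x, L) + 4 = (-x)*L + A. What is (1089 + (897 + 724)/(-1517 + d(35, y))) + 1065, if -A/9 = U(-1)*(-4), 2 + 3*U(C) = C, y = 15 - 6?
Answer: 4030667/1872 ≈ 2153.1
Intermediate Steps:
y = 9
U(C) = -2/3 + C/3
A = -36 (A = -9*(-2/3 + (1/3)*(-1))*(-4) = -9*(-2/3 - 1/3)*(-4) = -(-9)*(-4) = -9*4 = -36)
d(x, L) = -40 - L*x (d(x, L) = -4 + ((-x)*L - 36) = -4 + (-L*x - 36) = -4 + (-36 - L*x) = -40 - L*x)
(1089 + (897 + 724)/(-1517 + d(35, y))) + 1065 = (1089 + (897 + 724)/(-1517 + (-40 - 1*9*35))) + 1065 = (1089 + 1621/(-1517 + (-40 - 315))) + 1065 = (1089 + 1621/(-1517 - 355)) + 1065 = (1089 + 1621/(-1872)) + 1065 = (1089 + 1621*(-1/1872)) + 1065 = (1089 - 1621/1872) + 1065 = 2036987/1872 + 1065 = 4030667/1872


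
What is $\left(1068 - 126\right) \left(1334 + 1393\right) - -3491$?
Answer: $2572325$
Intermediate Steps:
$\left(1068 - 126\right) \left(1334 + 1393\right) - -3491 = \left(1068 - 126\right) 2727 + 3491 = 942 \cdot 2727 + 3491 = 2568834 + 3491 = 2572325$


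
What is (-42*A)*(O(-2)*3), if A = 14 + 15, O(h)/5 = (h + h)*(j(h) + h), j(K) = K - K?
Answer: -146160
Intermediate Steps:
j(K) = 0
O(h) = 10*h² (O(h) = 5*((h + h)*(0 + h)) = 5*((2*h)*h) = 5*(2*h²) = 10*h²)
A = 29
(-42*A)*(O(-2)*3) = (-42*29)*((10*(-2)²)*3) = -1218*10*4*3 = -48720*3 = -1218*120 = -146160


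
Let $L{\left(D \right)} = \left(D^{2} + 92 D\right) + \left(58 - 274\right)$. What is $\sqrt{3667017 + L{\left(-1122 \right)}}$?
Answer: $3 \sqrt{535829} \approx 2196.0$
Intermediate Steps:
$L{\left(D \right)} = -216 + D^{2} + 92 D$ ($L{\left(D \right)} = \left(D^{2} + 92 D\right) + \left(58 - 274\right) = \left(D^{2} + 92 D\right) - 216 = -216 + D^{2} + 92 D$)
$\sqrt{3667017 + L{\left(-1122 \right)}} = \sqrt{3667017 + \left(-216 + \left(-1122\right)^{2} + 92 \left(-1122\right)\right)} = \sqrt{3667017 - -1155444} = \sqrt{3667017 + 1155444} = \sqrt{4822461} = 3 \sqrt{535829}$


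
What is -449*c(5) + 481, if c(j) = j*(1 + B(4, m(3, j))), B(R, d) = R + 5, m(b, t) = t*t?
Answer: -21969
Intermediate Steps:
m(b, t) = t**2
B(R, d) = 5 + R
c(j) = 10*j (c(j) = j*(1 + (5 + 4)) = j*(1 + 9) = j*10 = 10*j)
-449*c(5) + 481 = -4490*5 + 481 = -449*50 + 481 = -22450 + 481 = -21969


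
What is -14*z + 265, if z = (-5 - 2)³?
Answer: 5067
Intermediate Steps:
z = -343 (z = (-7)³ = -343)
-14*z + 265 = -14*(-343) + 265 = 4802 + 265 = 5067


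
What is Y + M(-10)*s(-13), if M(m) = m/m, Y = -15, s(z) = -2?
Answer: -17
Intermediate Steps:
M(m) = 1
Y + M(-10)*s(-13) = -15 + 1*(-2) = -15 - 2 = -17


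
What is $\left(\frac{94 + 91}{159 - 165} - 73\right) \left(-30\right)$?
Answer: $3115$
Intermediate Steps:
$\left(\frac{94 + 91}{159 - 165} - 73\right) \left(-30\right) = \left(\frac{185}{-6} - 73\right) \left(-30\right) = \left(185 \left(- \frac{1}{6}\right) - 73\right) \left(-30\right) = \left(- \frac{185}{6} - 73\right) \left(-30\right) = \left(- \frac{623}{6}\right) \left(-30\right) = 3115$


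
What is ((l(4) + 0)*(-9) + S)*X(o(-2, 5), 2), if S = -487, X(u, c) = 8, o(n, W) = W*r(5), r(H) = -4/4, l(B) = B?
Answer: -4184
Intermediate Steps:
r(H) = -1 (r(H) = -4*1/4 = -1)
o(n, W) = -W (o(n, W) = W*(-1) = -W)
((l(4) + 0)*(-9) + S)*X(o(-2, 5), 2) = ((4 + 0)*(-9) - 487)*8 = (4*(-9) - 487)*8 = (-36 - 487)*8 = -523*8 = -4184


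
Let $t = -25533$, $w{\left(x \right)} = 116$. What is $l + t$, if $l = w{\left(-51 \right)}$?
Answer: $-25417$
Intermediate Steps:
$l = 116$
$l + t = 116 - 25533 = -25417$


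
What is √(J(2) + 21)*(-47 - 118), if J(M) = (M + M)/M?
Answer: -165*√23 ≈ -791.31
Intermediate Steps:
J(M) = 2 (J(M) = (2*M)/M = 2)
√(J(2) + 21)*(-47 - 118) = √(2 + 21)*(-47 - 118) = √23*(-165) = -165*√23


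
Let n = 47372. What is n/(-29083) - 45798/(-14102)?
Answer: 331951645/205064233 ≈ 1.6188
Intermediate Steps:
n/(-29083) - 45798/(-14102) = 47372/(-29083) - 45798/(-14102) = 47372*(-1/29083) - 45798*(-1/14102) = -47372/29083 + 22899/7051 = 331951645/205064233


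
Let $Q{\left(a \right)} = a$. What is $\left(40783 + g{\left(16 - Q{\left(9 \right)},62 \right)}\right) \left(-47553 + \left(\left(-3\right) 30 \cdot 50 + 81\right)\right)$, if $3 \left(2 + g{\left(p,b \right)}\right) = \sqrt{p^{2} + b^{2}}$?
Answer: $-2119470132 - 17324 \sqrt{3893} \approx -2.1206 \cdot 10^{9}$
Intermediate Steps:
$g{\left(p,b \right)} = -2 + \frac{\sqrt{b^{2} + p^{2}}}{3}$ ($g{\left(p,b \right)} = -2 + \frac{\sqrt{p^{2} + b^{2}}}{3} = -2 + \frac{\sqrt{b^{2} + p^{2}}}{3}$)
$\left(40783 + g{\left(16 - Q{\left(9 \right)},62 \right)}\right) \left(-47553 + \left(\left(-3\right) 30 \cdot 50 + 81\right)\right) = \left(40783 - \left(2 - \frac{\sqrt{62^{2} + \left(16 - 9\right)^{2}}}{3}\right)\right) \left(-47553 + \left(\left(-3\right) 30 \cdot 50 + 81\right)\right) = \left(40783 - \left(2 - \frac{\sqrt{3844 + \left(16 - 9\right)^{2}}}{3}\right)\right) \left(-47553 + \left(\left(-90\right) 50 + 81\right)\right) = \left(40783 - \left(2 - \frac{\sqrt{3844 + 7^{2}}}{3}\right)\right) \left(-47553 + \left(-4500 + 81\right)\right) = \left(40783 - \left(2 - \frac{\sqrt{3844 + 49}}{3}\right)\right) \left(-47553 - 4419\right) = \left(40783 - \left(2 - \frac{\sqrt{3893}}{3}\right)\right) \left(-51972\right) = \left(40781 + \frac{\sqrt{3893}}{3}\right) \left(-51972\right) = -2119470132 - 17324 \sqrt{3893}$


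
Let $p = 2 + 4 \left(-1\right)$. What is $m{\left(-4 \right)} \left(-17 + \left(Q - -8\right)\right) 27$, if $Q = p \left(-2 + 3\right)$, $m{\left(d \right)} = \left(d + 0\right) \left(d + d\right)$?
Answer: $-9504$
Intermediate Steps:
$p = -2$ ($p = 2 - 4 = -2$)
$m{\left(d \right)} = 2 d^{2}$ ($m{\left(d \right)} = d 2 d = 2 d^{2}$)
$Q = -2$ ($Q = - 2 \left(-2 + 3\right) = \left(-2\right) 1 = -2$)
$m{\left(-4 \right)} \left(-17 + \left(Q - -8\right)\right) 27 = 2 \left(-4\right)^{2} \left(-17 - -6\right) 27 = 2 \cdot 16 \left(-17 + \left(-2 + 8\right)\right) 27 = 32 \left(-17 + 6\right) 27 = 32 \left(-11\right) 27 = \left(-352\right) 27 = -9504$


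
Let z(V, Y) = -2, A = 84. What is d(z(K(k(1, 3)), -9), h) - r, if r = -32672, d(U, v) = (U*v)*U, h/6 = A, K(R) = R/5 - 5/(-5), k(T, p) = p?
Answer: 34688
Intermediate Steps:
K(R) = 1 + R/5 (K(R) = R*(1/5) - 5*(-1/5) = R/5 + 1 = 1 + R/5)
h = 504 (h = 6*84 = 504)
d(U, v) = v*U**2
d(z(K(k(1, 3)), -9), h) - r = 504*(-2)**2 - 1*(-32672) = 504*4 + 32672 = 2016 + 32672 = 34688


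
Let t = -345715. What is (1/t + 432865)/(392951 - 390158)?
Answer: 7126091594/45980095 ≈ 154.98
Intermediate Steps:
(1/t + 432865)/(392951 - 390158) = (1/(-345715) + 432865)/(392951 - 390158) = (-1/345715 + 432865)/2793 = (149647923474/345715)*(1/2793) = 7126091594/45980095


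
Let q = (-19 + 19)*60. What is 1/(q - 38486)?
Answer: -1/38486 ≈ -2.5983e-5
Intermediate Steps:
q = 0 (q = 0*60 = 0)
1/(q - 38486) = 1/(0 - 38486) = 1/(-38486) = -1/38486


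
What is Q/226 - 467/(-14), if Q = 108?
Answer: 53527/1582 ≈ 33.835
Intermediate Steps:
Q/226 - 467/(-14) = 108/226 - 467/(-14) = 108*(1/226) - 467*(-1/14) = 54/113 + 467/14 = 53527/1582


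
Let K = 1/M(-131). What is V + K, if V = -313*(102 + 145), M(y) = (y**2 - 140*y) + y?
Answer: -2734490069/35370 ≈ -77311.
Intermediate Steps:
M(y) = y**2 - 139*y
K = 1/35370 (K = 1/(-131*(-139 - 131)) = 1/(-131*(-270)) = 1/35370 ≈ 2.8273e-5)
V = -77311 (V = -313*247 = -77311)
V + K = -77311 + 1/35370 = -2734490069/35370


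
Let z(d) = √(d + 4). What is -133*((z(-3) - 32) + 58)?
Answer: -3591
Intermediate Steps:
z(d) = √(4 + d)
-133*((z(-3) - 32) + 58) = -133*((√(4 - 3) - 32) + 58) = -133*((√1 - 32) + 58) = -133*((1 - 32) + 58) = -133*(-31 + 58) = -133*27 = -3591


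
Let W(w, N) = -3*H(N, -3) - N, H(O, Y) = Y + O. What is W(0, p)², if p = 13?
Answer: 1849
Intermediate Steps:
H(O, Y) = O + Y
W(w, N) = 9 - 4*N (W(w, N) = -3*(N - 3) - N = -3*(-3 + N) - N = (9 - 3*N) - N = 9 - 4*N)
W(0, p)² = (9 - 4*13)² = (9 - 52)² = (-43)² = 1849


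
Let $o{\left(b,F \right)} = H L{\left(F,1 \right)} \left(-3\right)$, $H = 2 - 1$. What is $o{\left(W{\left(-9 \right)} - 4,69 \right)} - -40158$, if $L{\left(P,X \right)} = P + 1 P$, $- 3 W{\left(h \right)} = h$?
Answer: $39744$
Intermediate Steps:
$W{\left(h \right)} = - \frac{h}{3}$
$H = 1$
$L{\left(P,X \right)} = 2 P$ ($L{\left(P,X \right)} = P + P = 2 P$)
$o{\left(b,F \right)} = - 6 F$ ($o{\left(b,F \right)} = 1 \cdot 2 F \left(-3\right) = 2 F \left(-3\right) = - 6 F$)
$o{\left(W{\left(-9 \right)} - 4,69 \right)} - -40158 = \left(-6\right) 69 - -40158 = -414 + 40158 = 39744$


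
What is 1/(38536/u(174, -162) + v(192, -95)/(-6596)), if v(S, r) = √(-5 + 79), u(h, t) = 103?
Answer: 86344594902464/32304614651659435 + 34988482*√74/32304614651659435 ≈ 0.0026728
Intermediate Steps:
v(S, r) = √74
1/(38536/u(174, -162) + v(192, -95)/(-6596)) = 1/(38536/103 + √74/(-6596)) = 1/(38536*(1/103) + √74*(-1/6596)) = 1/(38536/103 - √74/6596)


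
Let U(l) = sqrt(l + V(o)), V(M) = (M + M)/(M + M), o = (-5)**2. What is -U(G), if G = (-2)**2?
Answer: -sqrt(5) ≈ -2.2361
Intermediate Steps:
o = 25
V(M) = 1 (V(M) = (2*M)/((2*M)) = (2*M)*(1/(2*M)) = 1)
G = 4
U(l) = sqrt(1 + l) (U(l) = sqrt(l + 1) = sqrt(1 + l))
-U(G) = -sqrt(1 + 4) = -sqrt(5)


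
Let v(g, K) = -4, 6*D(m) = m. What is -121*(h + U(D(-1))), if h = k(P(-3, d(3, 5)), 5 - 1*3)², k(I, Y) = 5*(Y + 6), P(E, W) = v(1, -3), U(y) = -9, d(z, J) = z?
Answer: -192511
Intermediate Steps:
D(m) = m/6
P(E, W) = -4
k(I, Y) = 30 + 5*Y (k(I, Y) = 5*(6 + Y) = 30 + 5*Y)
h = 1600 (h = (30 + 5*(5 - 1*3))² = (30 + 5*(5 - 3))² = (30 + 5*2)² = (30 + 10)² = 40² = 1600)
-121*(h + U(D(-1))) = -121*(1600 - 9) = -121*1591 = -192511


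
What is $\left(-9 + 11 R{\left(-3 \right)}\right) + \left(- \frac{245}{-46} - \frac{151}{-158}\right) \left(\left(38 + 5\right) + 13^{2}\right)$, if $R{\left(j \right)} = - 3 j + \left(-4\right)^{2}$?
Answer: $\frac{2903090}{1817} \approx 1597.7$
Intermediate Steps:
$R{\left(j \right)} = 16 - 3 j$ ($R{\left(j \right)} = - 3 j + 16 = 16 - 3 j$)
$\left(-9 + 11 R{\left(-3 \right)}\right) + \left(- \frac{245}{-46} - \frac{151}{-158}\right) \left(\left(38 + 5\right) + 13^{2}\right) = \left(-9 + 11 \left(16 - -9\right)\right) + \left(- \frac{245}{-46} - \frac{151}{-158}\right) \left(\left(38 + 5\right) + 13^{2}\right) = \left(-9 + 11 \left(16 + 9\right)\right) + \left(\left(-245\right) \left(- \frac{1}{46}\right) - - \frac{151}{158}\right) \left(43 + 169\right) = \left(-9 + 11 \cdot 25\right) + \left(\frac{245}{46} + \frac{151}{158}\right) 212 = \left(-9 + 275\right) + \frac{11414}{1817} \cdot 212 = 266 + \frac{2419768}{1817} = \frac{2903090}{1817}$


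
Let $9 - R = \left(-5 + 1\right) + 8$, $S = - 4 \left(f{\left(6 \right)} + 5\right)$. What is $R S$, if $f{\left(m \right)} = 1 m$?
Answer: $-220$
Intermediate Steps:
$f{\left(m \right)} = m$
$S = -44$ ($S = - 4 \left(6 + 5\right) = \left(-4\right) 11 = -44$)
$R = 5$ ($R = 9 - \left(\left(-5 + 1\right) + 8\right) = 9 - \left(-4 + 8\right) = 9 - 4 = 5$)
$R S = 5 \left(-44\right) = -220$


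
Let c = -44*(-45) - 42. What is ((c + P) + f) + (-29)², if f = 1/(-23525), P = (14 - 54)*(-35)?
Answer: 98310974/23525 ≈ 4179.0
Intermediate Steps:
P = 1400 (P = -40*(-35) = 1400)
c = 1938 (c = 1980 - 42 = 1938)
f = -1/23525 ≈ -4.2508e-5
((c + P) + f) + (-29)² = ((1938 + 1400) - 1/23525) + (-29)² = (3338 - 1/23525) + 841 = 78526449/23525 + 841 = 98310974/23525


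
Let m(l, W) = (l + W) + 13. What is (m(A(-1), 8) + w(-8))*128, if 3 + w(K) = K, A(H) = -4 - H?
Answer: 896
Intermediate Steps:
w(K) = -3 + K
m(l, W) = 13 + W + l (m(l, W) = (W + l) + 13 = 13 + W + l)
(m(A(-1), 8) + w(-8))*128 = ((13 + 8 + (-4 - 1*(-1))) + (-3 - 8))*128 = ((13 + 8 + (-4 + 1)) - 11)*128 = ((13 + 8 - 3) - 11)*128 = (18 - 11)*128 = 7*128 = 896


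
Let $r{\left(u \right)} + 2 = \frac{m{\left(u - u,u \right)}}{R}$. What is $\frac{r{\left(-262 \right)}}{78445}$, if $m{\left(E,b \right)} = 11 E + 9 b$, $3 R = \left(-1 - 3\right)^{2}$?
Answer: $- \frac{3553}{627560} \approx -0.0056616$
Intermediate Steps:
$R = \frac{16}{3}$ ($R = \frac{\left(-1 - 3\right)^{2}}{3} = \frac{\left(-4\right)^{2}}{3} = \frac{1}{3} \cdot 16 = \frac{16}{3} \approx 5.3333$)
$m{\left(E,b \right)} = 9 b + 11 E$
$r{\left(u \right)} = -2 + \frac{27 u}{16}$ ($r{\left(u \right)} = -2 + \frac{9 u + 11 \left(u - u\right)}{\frac{16}{3}} = -2 + \left(9 u + 11 \cdot 0\right) \frac{3}{16} = -2 + \left(9 u + 0\right) \frac{3}{16} = -2 + 9 u \frac{3}{16} = -2 + \frac{27 u}{16}$)
$\frac{r{\left(-262 \right)}}{78445} = \frac{-2 + \frac{27}{16} \left(-262\right)}{78445} = \left(-2 - \frac{3537}{8}\right) \frac{1}{78445} = \left(- \frac{3553}{8}\right) \frac{1}{78445} = - \frac{3553}{627560}$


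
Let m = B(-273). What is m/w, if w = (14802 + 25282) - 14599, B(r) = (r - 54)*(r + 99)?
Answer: 18966/8495 ≈ 2.2326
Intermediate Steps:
B(r) = (-54 + r)*(99 + r)
m = 56898 (m = -5346 + (-273)**2 + 45*(-273) = -5346 + 74529 - 12285 = 56898)
w = 25485 (w = 40084 - 14599 = 25485)
m/w = 56898/25485 = 56898*(1/25485) = 18966/8495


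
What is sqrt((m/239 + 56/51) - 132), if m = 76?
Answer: 2*I*sqrt(4850271258)/12189 ≈ 11.427*I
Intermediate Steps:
sqrt((m/239 + 56/51) - 132) = sqrt((76/239 + 56/51) - 132) = sqrt(17260/12189 - 132) = sqrt(-1591688/12189) = 2*I*sqrt(4850271258)/12189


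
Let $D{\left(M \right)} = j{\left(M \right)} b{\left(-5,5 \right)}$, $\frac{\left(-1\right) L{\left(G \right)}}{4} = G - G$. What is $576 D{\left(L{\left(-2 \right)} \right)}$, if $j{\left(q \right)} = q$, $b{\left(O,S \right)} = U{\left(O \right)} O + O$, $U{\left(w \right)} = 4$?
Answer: $0$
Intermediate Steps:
$b{\left(O,S \right)} = 5 O$ ($b{\left(O,S \right)} = 4 O + O = 5 O$)
$L{\left(G \right)} = 0$ ($L{\left(G \right)} = - 4 \left(G - G\right) = \left(-4\right) 0 = 0$)
$D{\left(M \right)} = - 25 M$ ($D{\left(M \right)} = M 5 \left(-5\right) = M \left(-25\right) = - 25 M$)
$576 D{\left(L{\left(-2 \right)} \right)} = 576 \left(\left(-25\right) 0\right) = 576 \cdot 0 = 0$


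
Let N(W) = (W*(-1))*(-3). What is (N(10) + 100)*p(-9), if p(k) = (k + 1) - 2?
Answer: -1300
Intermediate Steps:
N(W) = 3*W (N(W) = -W*(-3) = 3*W)
p(k) = -1 + k (p(k) = (1 + k) - 2 = -1 + k)
(N(10) + 100)*p(-9) = (3*10 + 100)*(-1 - 9) = (30 + 100)*(-10) = 130*(-10) = -1300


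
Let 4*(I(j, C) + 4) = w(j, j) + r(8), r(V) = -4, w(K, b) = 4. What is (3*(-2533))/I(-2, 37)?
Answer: 7599/4 ≈ 1899.8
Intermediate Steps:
I(j, C) = -4 (I(j, C) = -4 + (4 - 4)/4 = -4 + (¼)*0 = -4 + 0 = -4)
(3*(-2533))/I(-2, 37) = (3*(-2533))/(-4) = -7599*(-¼) = 7599/4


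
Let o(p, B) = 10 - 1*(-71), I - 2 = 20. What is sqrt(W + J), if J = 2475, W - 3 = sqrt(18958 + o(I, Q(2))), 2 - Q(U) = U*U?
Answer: sqrt(2478 + sqrt(19039)) ≈ 51.147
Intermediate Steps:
I = 22 (I = 2 + 20 = 22)
Q(U) = 2 - U**2 (Q(U) = 2 - U*U = 2 - U**2)
o(p, B) = 81 (o(p, B) = 10 + 71 = 81)
W = 3 + sqrt(19039) (W = 3 + sqrt(18958 + 81) = 3 + sqrt(19039) ≈ 140.98)
sqrt(W + J) = sqrt((3 + sqrt(19039)) + 2475) = sqrt(2478 + sqrt(19039))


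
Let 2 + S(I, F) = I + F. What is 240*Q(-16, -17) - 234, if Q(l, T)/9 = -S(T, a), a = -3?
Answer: 47286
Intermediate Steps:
S(I, F) = -2 + F + I (S(I, F) = -2 + (I + F) = -2 + (F + I) = -2 + F + I)
Q(l, T) = 45 - 9*T (Q(l, T) = 9*(-(-2 - 3 + T)) = 9*(-(-5 + T)) = 9*(5 - T) = 45 - 9*T)
240*Q(-16, -17) - 234 = 240*(45 - 9*(-17)) - 234 = 240*(45 + 153) - 234 = 240*198 - 234 = 47520 - 234 = 47286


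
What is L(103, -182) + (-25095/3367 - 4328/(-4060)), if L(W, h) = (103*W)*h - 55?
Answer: -942694044328/488215 ≈ -1.9309e+6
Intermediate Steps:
L(W, h) = -55 + 103*W*h (L(W, h) = 103*W*h - 55 = -55 + 103*W*h)
L(103, -182) + (-25095/3367 - 4328/(-4060)) = (-55 + 103*103*(-182)) + (-25095/3367 - 4328/(-4060)) = (-55 - 1930838) + (-25095*1/3367 - 4328*(-1/4060)) = -1930893 + (-3585/481 + 1082/1015) = -1930893 - 3118333/488215 = -942694044328/488215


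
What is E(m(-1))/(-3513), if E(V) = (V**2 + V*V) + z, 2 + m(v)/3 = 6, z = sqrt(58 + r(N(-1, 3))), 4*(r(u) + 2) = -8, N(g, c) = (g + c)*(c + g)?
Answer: -96/1171 - sqrt(6)/1171 ≈ -0.084073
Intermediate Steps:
N(g, c) = (c + g)**2 (N(g, c) = (c + g)*(c + g) = (c + g)**2)
r(u) = -4 (r(u) = -2 + (1/4)*(-8) = -2 - 2 = -4)
z = 3*sqrt(6) (z = sqrt(58 - 4) = sqrt(54) = 3*sqrt(6) ≈ 7.3485)
m(v) = 12 (m(v) = -6 + 3*6 = -6 + 18 = 12)
E(V) = 2*V**2 + 3*sqrt(6) (E(V) = (V**2 + V*V) + 3*sqrt(6) = (V**2 + V**2) + 3*sqrt(6) = 2*V**2 + 3*sqrt(6))
E(m(-1))/(-3513) = (2*12**2 + 3*sqrt(6))/(-3513) = (2*144 + 3*sqrt(6))*(-1/3513) = (288 + 3*sqrt(6))*(-1/3513) = -96/1171 - sqrt(6)/1171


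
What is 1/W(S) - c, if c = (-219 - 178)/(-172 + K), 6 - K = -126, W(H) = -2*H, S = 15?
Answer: -239/24 ≈ -9.9583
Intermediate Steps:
K = 132 (K = 6 - 1*(-126) = 6 + 126 = 132)
c = 397/40 (c = (-219 - 178)/(-172 + 132) = -397/(-40) = -397*(-1/40) = 397/40 ≈ 9.9250)
1/W(S) - c = 1/(-2*15) - 1*397/40 = 1/(-30) - 397/40 = -1/30 - 397/40 = -239/24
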